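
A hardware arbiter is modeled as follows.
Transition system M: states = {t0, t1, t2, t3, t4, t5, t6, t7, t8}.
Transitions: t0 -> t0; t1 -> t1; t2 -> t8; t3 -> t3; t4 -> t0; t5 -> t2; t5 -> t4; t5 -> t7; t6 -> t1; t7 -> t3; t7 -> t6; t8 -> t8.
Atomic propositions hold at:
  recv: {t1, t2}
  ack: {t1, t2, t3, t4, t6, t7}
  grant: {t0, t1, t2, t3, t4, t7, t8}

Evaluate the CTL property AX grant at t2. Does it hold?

Sat(AX grant) = {s : every successor in {t0, t1, t2, t3, t4, t7, t8}} = {t0, t1, t2, t3, t4, t5, t6, t8}
t2 ∈ Sat(AX grant) = {t0, t1, t2, t3, t4, t5, t6, t8}, so the formula holds at t2.

Yes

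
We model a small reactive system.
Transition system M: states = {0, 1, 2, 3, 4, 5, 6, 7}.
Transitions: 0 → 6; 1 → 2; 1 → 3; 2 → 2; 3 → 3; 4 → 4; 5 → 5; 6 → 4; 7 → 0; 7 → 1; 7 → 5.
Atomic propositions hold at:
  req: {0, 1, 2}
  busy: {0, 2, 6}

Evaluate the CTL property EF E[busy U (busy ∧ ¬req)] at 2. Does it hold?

No

Sat(¬req) = {3, 4, 5, 6, 7}
Sat(busy ∧ ¬req) = {6}
E[busy U (busy ∧ ¬req)]: least fixpoint, start Z0 = Sat((busy ∧ ¬req)) = {6}, add states in Sat(busy) with some successor in Z. Z1 = {0, 6}; fixed.
Sat(E[busy U (busy ∧ ¬req)]) = {0, 6}
EF E[busy U (busy ∧ ¬req)]: least fixpoint, start Z0 = {0, 6}, add states with some successor in Z. Z1 = {0, 6, 7}; fixed.
Sat(EF E[busy U (busy ∧ ¬req)]) = {0, 6, 7}
2 ∉ Sat(EF E[busy U (busy ∧ ¬req)]) = {0, 6, 7}, so the formula does not hold at 2.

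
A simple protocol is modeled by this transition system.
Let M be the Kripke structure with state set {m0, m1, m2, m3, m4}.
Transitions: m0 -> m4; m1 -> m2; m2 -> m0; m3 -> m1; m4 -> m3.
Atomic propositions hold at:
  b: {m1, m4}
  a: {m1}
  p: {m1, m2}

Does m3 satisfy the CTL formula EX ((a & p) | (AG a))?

Sat(a & p) = {m1}
AG a: greatest fixpoint, start Z0 = {m1}, keep only states in Sat with every successor in Z. Z1 = ∅; fixed.
Sat(AG a) = ∅
Sat((a & p) | (AG a)) = {m1}
Sat(EX ((a & p) | (AG a))) = {s : some successor in {m1}} = {m3}
m3 ∈ Sat(EX ((a & p) | (AG a))) = {m3}, so the formula holds at m3.

Yes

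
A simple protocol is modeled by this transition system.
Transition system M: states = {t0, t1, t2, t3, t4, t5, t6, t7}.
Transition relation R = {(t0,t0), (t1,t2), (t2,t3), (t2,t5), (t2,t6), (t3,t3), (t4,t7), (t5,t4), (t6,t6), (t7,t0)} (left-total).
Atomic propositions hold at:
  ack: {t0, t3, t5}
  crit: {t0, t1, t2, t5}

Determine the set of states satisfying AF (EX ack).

Sat(EX ack) = {s : some successor in {t0, t3, t5}} = {t0, t2, t3, t7}
AF (EX ack): least fixpoint, start Z0 = {t0, t2, t3, t7}, add states with every successor in Z. Z1 = {t0, t1, t2, t3, t4, t7}; Z2 = {t0, t1, t2, t3, t4, t5, t7}; fixed.
Sat(AF (EX ack)) = {t0, t1, t2, t3, t4, t5, t7}

{t0, t1, t2, t3, t4, t5, t7}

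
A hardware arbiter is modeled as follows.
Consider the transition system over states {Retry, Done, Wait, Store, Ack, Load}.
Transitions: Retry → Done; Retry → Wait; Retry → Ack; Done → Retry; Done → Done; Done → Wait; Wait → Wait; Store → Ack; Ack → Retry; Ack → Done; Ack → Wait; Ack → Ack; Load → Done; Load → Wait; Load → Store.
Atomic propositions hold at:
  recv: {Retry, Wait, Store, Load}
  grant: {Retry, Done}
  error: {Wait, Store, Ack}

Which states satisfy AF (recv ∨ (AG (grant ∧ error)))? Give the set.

{Retry, Wait, Store, Load}

Sat(grant ∧ error) = ∅
AG (grant ∧ error): greatest fixpoint, start Z0 = ∅, keep only states in Sat with every successor in Z. Already a fixed point.
Sat(AG (grant ∧ error)) = ∅
Sat(recv ∨ (AG (grant ∧ error))) = {Retry, Wait, Store, Load}
AF (recv ∨ (AG (grant ∧ error))): least fixpoint, start Z0 = {Retry, Wait, Store, Load}, add states with every successor in Z. Already a fixed point.
Sat(AF (recv ∨ (AG (grant ∧ error)))) = {Retry, Wait, Store, Load}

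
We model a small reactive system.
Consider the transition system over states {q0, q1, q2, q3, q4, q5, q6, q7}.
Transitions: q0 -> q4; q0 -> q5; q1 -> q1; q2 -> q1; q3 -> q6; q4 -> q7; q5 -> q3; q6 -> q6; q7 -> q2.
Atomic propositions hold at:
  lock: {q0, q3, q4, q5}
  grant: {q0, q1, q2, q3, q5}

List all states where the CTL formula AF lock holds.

AF lock: least fixpoint, start Z0 = {q0, q3, q4, q5}, add states with every successor in Z. Already a fixed point.
Sat(AF lock) = {q0, q3, q4, q5}

{q0, q3, q4, q5}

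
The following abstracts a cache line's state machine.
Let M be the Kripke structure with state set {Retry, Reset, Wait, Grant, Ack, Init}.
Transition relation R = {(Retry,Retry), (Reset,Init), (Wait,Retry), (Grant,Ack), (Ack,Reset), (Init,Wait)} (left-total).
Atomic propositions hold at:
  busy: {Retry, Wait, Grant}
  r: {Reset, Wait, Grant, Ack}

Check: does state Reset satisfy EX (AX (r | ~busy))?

Sat(~busy) = {Reset, Ack, Init}
Sat(r | ~busy) = {Reset, Wait, Grant, Ack, Init}
Sat(AX (r | ~busy)) = {s : every successor in {Reset, Wait, Grant, Ack, Init}} = {Reset, Grant, Ack, Init}
Sat(EX (AX (r | ~busy))) = {s : some successor in {Reset, Grant, Ack, Init}} = {Reset, Grant, Ack}
Reset ∈ Sat(EX (AX (r | ~busy))) = {Reset, Grant, Ack}, so the formula holds at Reset.

Yes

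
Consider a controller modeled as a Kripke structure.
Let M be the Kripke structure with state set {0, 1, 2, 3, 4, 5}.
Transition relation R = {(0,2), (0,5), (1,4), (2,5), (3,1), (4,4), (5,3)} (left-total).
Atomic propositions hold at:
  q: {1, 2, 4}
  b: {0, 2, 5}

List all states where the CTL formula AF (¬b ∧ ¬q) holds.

{0, 2, 3, 5}

Sat(¬b) = {1, 3, 4}
Sat(¬q) = {0, 3, 5}
Sat(¬b ∧ ¬q) = {3}
AF (¬b ∧ ¬q): least fixpoint, start Z0 = {3}, add states with every successor in Z. Z1 = {3, 5}; Z2 = {2, 3, 5}; Z3 = {0, 2, 3, 5}; fixed.
Sat(AF (¬b ∧ ¬q)) = {0, 2, 3, 5}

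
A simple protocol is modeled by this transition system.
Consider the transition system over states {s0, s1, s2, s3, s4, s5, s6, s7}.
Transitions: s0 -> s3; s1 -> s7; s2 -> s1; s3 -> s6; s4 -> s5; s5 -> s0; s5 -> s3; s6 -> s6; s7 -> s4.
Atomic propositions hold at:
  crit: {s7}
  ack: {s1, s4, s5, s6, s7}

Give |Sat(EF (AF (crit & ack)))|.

Sat(crit & ack) = {s7}
AF (crit & ack): least fixpoint, start Z0 = {s7}, add states with every successor in Z. Z1 = {s1, s7}; Z2 = {s1, s2, s7}; fixed.
Sat(AF (crit & ack)) = {s1, s2, s7}
EF (AF (crit & ack)): least fixpoint, start Z0 = {s1, s2, s7}, add states with some successor in Z. Already a fixed point.
Sat(EF (AF (crit & ack))) = {s1, s2, s7}
|Sat(EF (AF (crit & ack)))| = |{s1, s2, s7}| = 3.

3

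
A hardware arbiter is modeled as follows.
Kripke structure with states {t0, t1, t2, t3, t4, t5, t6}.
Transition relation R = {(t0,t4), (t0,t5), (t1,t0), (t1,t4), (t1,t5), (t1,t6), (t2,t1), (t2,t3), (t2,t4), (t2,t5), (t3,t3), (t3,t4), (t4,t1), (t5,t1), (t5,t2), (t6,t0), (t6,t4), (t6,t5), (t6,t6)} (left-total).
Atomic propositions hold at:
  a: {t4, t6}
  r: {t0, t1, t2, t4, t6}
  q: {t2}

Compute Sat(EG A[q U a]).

{t6}

A[q U a]: least fixpoint, start Z0 = Sat(a) = {t4, t6}, add states in Sat(q) with every successor in Z. Already a fixed point.
Sat(A[q U a]) = {t4, t6}
EG A[q U a]: greatest fixpoint, start Z0 = {t4, t6}, keep only states in Sat with some successor in Z. Z1 = {t6}; fixed.
Sat(EG A[q U a]) = {t6}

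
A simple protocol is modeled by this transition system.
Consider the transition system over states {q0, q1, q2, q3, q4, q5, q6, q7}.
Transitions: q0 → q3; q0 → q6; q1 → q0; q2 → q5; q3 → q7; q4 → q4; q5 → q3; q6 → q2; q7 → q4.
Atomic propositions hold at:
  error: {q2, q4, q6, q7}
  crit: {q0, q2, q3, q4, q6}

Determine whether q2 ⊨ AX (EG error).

EG error: greatest fixpoint, start Z0 = {q2, q4, q6, q7}, keep only states in Sat with some successor in Z. Z1 = {q4, q6, q7}; Z2 = {q4, q7}; fixed.
Sat(EG error) = {q4, q7}
Sat(AX (EG error)) = {s : every successor in {q4, q7}} = {q3, q4, q7}
q2 ∉ Sat(AX (EG error)) = {q3, q4, q7}, so the formula does not hold at q2.

No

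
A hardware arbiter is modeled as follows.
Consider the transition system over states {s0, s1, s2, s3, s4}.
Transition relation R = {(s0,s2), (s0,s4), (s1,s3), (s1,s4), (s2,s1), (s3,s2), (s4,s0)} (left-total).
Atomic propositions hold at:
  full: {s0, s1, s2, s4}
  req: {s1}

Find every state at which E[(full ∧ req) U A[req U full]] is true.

Sat(full ∧ req) = {s1}
A[req U full]: least fixpoint, start Z0 = Sat(full) = {s0, s1, s2, s4}, add states in Sat(req) with every successor in Z. Already a fixed point.
Sat(A[req U full]) = {s0, s1, s2, s4}
E[(full ∧ req) U A[req U full]]: least fixpoint, start Z0 = Sat(A[req U full]) = {s0, s1, s2, s4}, add states in Sat(full ∧ req) with some successor in Z. Already a fixed point.
Sat(E[(full ∧ req) U A[req U full]]) = {s0, s1, s2, s4}

{s0, s1, s2, s4}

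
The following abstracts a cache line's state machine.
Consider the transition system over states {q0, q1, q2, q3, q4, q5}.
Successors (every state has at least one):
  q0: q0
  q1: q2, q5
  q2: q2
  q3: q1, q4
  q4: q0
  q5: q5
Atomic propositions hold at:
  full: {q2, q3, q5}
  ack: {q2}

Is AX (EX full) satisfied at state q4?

No

Sat(EX full) = {s : some successor in {q2, q3, q5}} = {q1, q2, q5}
Sat(AX (EX full)) = {s : every successor in {q1, q2, q5}} = {q1, q2, q5}
q4 ∉ Sat(AX (EX full)) = {q1, q2, q5}, so the formula does not hold at q4.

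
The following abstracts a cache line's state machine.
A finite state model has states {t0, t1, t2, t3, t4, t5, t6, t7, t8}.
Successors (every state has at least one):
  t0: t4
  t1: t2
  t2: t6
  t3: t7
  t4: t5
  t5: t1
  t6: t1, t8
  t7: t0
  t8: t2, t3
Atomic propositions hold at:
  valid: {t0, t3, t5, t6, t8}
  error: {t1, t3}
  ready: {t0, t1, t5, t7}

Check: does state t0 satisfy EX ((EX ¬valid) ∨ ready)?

Sat(¬valid) = {t1, t2, t4, t7}
Sat(EX ¬valid) = {s : some successor in {t1, t2, t4, t7}} = {t0, t1, t3, t5, t6, t8}
Sat((EX ¬valid) ∨ ready) = {t0, t1, t3, t5, t6, t7, t8}
Sat(EX ((EX ¬valid) ∨ ready)) = {s : some successor in {t0, t1, t3, t5, t6, t7, t8}} = {t2, t3, t4, t5, t6, t7, t8}
t0 ∉ Sat(EX ((EX ¬valid) ∨ ready)) = {t2, t3, t4, t5, t6, t7, t8}, so the formula does not hold at t0.

No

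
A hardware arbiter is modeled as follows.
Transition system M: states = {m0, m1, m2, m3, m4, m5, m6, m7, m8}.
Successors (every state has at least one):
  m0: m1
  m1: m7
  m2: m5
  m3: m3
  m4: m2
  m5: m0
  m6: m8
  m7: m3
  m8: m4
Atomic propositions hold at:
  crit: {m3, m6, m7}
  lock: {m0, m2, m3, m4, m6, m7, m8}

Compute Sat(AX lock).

Sat(AX lock) = {s : every successor in {m0, m2, m3, m4, m6, m7, m8}} = {m1, m3, m4, m5, m6, m7, m8}

{m1, m3, m4, m5, m6, m7, m8}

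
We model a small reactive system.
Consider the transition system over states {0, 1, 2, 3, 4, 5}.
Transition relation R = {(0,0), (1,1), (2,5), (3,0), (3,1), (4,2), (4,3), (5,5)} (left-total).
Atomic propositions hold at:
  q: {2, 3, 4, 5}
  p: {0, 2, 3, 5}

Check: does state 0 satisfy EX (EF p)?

EF p: least fixpoint, start Z0 = {0, 2, 3, 5}, add states with some successor in Z. Z1 = {0, 2, 3, 4, 5}; fixed.
Sat(EF p) = {0, 2, 3, 4, 5}
Sat(EX (EF p)) = {s : some successor in {0, 2, 3, 4, 5}} = {0, 2, 3, 4, 5}
0 ∈ Sat(EX (EF p)) = {0, 2, 3, 4, 5}, so the formula holds at 0.

Yes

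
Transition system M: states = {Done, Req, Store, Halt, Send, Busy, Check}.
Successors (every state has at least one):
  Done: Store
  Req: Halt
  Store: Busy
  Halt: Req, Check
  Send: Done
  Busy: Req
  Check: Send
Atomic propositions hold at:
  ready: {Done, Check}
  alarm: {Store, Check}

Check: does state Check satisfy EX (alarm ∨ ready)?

Sat(alarm ∨ ready) = {Done, Store, Check}
Sat(EX (alarm ∨ ready)) = {s : some successor in {Done, Store, Check}} = {Done, Halt, Send}
Check ∉ Sat(EX (alarm ∨ ready)) = {Done, Halt, Send}, so the formula does not hold at Check.

No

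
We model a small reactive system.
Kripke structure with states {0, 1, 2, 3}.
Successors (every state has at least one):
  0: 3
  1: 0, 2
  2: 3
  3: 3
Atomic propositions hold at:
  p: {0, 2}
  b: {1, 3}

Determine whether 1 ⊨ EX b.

No

Sat(EX b) = {s : some successor in {1, 3}} = {0, 2, 3}
1 ∉ Sat(EX b) = {0, 2, 3}, so the formula does not hold at 1.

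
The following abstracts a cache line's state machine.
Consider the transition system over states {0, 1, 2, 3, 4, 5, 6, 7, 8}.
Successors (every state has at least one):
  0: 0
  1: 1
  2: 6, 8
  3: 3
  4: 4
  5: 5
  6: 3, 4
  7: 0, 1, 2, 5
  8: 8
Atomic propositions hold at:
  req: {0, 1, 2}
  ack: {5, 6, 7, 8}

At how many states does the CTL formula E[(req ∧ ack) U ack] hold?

4

Sat(req ∧ ack) = ∅
E[(req ∧ ack) U ack]: least fixpoint, start Z0 = Sat(ack) = {5, 6, 7, 8}, add states in Sat(req ∧ ack) with some successor in Z. Already a fixed point.
Sat(E[(req ∧ ack) U ack]) = {5, 6, 7, 8}
|Sat(E[(req ∧ ack) U ack])| = |{5, 6, 7, 8}| = 4.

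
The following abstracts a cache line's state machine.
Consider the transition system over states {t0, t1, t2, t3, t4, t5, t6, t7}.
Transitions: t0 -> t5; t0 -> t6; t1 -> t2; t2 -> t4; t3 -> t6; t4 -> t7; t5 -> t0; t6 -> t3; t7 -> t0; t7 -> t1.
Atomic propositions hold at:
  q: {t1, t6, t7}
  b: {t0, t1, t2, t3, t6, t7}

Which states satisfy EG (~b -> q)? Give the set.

{t0, t3, t6, t7}

Sat(~b) = {t4, t5}
Sat(~b -> q) = {t0, t1, t2, t3, t6, t7}
EG (~b -> q): greatest fixpoint, start Z0 = {t0, t1, t2, t3, t6, t7}, keep only states in Sat with some successor in Z. Z1 = {t0, t1, t3, t6, t7}; Z2 = {t0, t3, t6, t7}; fixed.
Sat(EG (~b -> q)) = {t0, t3, t6, t7}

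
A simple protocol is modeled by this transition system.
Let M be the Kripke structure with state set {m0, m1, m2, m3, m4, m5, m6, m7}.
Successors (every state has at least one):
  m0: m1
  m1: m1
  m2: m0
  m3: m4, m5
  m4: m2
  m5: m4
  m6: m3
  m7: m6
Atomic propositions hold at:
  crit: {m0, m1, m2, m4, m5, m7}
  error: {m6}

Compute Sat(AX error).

Sat(AX error) = {s : every successor in {m6}} = {m7}

{m7}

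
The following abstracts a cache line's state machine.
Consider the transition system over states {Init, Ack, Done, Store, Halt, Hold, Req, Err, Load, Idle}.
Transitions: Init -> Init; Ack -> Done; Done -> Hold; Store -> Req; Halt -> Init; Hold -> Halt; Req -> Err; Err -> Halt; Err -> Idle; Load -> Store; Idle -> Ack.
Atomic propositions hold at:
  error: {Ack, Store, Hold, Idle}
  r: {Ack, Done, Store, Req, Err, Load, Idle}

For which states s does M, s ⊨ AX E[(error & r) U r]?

Sat(error & r) = {Ack, Store, Idle}
E[(error & r) U r]: least fixpoint, start Z0 = Sat(r) = {Ack, Done, Store, Req, Err, Load, Idle}, add states in Sat(error & r) with some successor in Z. Already a fixed point.
Sat(E[(error & r) U r]) = {Ack, Done, Store, Req, Err, Load, Idle}
Sat(AX E[(error & r) U r]) = {s : every successor in {Ack, Done, Store, Req, Err, Load, Idle}} = {Ack, Store, Req, Load, Idle}

{Ack, Store, Req, Load, Idle}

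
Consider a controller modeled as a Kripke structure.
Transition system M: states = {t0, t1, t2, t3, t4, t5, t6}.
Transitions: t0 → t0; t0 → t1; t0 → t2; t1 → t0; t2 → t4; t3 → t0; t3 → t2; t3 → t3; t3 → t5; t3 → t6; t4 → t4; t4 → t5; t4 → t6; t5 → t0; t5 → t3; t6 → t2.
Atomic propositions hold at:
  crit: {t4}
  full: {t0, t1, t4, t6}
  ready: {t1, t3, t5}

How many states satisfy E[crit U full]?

E[crit U full]: least fixpoint, start Z0 = Sat(full) = {t0, t1, t4, t6}, add states in Sat(crit) with some successor in Z. Already a fixed point.
Sat(E[crit U full]) = {t0, t1, t4, t6}
|Sat(E[crit U full])| = |{t0, t1, t4, t6}| = 4.

4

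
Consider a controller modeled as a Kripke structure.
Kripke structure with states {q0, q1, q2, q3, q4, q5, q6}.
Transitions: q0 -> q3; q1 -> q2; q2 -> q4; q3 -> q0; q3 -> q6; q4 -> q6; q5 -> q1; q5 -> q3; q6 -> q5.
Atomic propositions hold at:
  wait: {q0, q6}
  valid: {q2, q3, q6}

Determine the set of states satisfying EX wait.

{q3, q4}

Sat(EX wait) = {s : some successor in {q0, q6}} = {q3, q4}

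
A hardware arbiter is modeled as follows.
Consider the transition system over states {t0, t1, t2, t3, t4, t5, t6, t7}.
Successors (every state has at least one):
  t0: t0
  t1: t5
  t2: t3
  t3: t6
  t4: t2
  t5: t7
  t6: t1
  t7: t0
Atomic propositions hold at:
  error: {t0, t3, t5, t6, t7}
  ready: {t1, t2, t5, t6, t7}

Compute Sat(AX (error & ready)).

Sat(error & ready) = {t5, t6, t7}
Sat(AX (error & ready)) = {s : every successor in {t5, t6, t7}} = {t1, t3, t5}

{t1, t3, t5}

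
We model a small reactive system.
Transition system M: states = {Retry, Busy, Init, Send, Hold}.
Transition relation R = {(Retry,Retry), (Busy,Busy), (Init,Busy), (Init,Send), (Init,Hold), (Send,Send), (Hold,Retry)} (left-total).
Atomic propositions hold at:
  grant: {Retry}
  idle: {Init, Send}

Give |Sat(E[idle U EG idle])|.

EG idle: greatest fixpoint, start Z0 = {Init, Send}, keep only states in Sat with some successor in Z. Already a fixed point.
Sat(EG idle) = {Init, Send}
E[idle U EG idle]: least fixpoint, start Z0 = Sat(EG idle) = {Init, Send}, add states in Sat(idle) with some successor in Z. Already a fixed point.
Sat(E[idle U EG idle]) = {Init, Send}
|Sat(E[idle U EG idle])| = |{Init, Send}| = 2.

2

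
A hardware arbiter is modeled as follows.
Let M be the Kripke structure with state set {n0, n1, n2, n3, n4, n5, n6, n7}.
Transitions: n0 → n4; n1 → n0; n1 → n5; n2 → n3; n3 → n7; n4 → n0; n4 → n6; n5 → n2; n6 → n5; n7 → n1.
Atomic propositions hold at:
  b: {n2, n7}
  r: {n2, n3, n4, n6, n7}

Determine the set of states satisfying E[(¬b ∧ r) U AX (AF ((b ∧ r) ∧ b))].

Sat(¬b) = {n0, n1, n3, n4, n5, n6}
Sat(¬b ∧ r) = {n3, n4, n6}
Sat(b ∧ r) = {n2, n7}
Sat((b ∧ r) ∧ b) = {n2, n7}
AF ((b ∧ r) ∧ b): least fixpoint, start Z0 = {n2, n7}, add states with every successor in Z. Z1 = {n2, n3, n5, n7}; Z2 = {n2, n3, n5, n6, n7}; fixed.
Sat(AF ((b ∧ r) ∧ b)) = {n2, n3, n5, n6, n7}
Sat(AX (AF ((b ∧ r) ∧ b))) = {s : every successor in {n2, n3, n5, n6, n7}} = {n2, n3, n5, n6}
E[(¬b ∧ r) U AX (AF ((b ∧ r) ∧ b))]: least fixpoint, start Z0 = Sat(AX (AF ((b ∧ r) ∧ b))) = {n2, n3, n5, n6}, add states in Sat(¬b ∧ r) with some successor in Z. Z1 = {n2, n3, n4, n5, n6}; fixed.
Sat(E[(¬b ∧ r) U AX (AF ((b ∧ r) ∧ b))]) = {n2, n3, n4, n5, n6}

{n2, n3, n4, n5, n6}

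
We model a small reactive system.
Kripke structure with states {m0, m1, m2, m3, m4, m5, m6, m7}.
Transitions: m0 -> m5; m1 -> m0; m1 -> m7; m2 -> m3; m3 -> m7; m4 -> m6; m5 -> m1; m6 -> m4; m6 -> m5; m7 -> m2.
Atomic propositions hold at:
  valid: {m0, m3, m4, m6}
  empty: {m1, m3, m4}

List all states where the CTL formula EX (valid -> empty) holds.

Sat(valid -> empty) = {m1, m2, m3, m4, m5, m7}
Sat(EX (valid -> empty)) = {s : some successor in {m1, m2, m3, m4, m5, m7}} = {m0, m1, m2, m3, m5, m6, m7}

{m0, m1, m2, m3, m5, m6, m7}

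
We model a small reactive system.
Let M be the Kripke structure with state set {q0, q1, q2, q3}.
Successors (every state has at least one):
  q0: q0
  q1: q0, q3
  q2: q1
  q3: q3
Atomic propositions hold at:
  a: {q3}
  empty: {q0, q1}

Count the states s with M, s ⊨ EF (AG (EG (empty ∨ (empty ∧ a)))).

3

Sat(empty ∧ a) = ∅
Sat(empty ∨ (empty ∧ a)) = {q0, q1}
EG (empty ∨ (empty ∧ a)): greatest fixpoint, start Z0 = {q0, q1}, keep only states in Sat with some successor in Z. Already a fixed point.
Sat(EG (empty ∨ (empty ∧ a))) = {q0, q1}
AG (EG (empty ∨ (empty ∧ a))): greatest fixpoint, start Z0 = {q0, q1}, keep only states in Sat with every successor in Z. Z1 = {q0}; fixed.
Sat(AG (EG (empty ∨ (empty ∧ a)))) = {q0}
EF (AG (EG (empty ∨ (empty ∧ a)))): least fixpoint, start Z0 = {q0}, add states with some successor in Z. Z1 = {q0, q1}; Z2 = {q0, q1, q2}; fixed.
Sat(EF (AG (EG (empty ∨ (empty ∧ a))))) = {q0, q1, q2}
|Sat(EF (AG (EG (empty ∨ (empty ∧ a)))))| = |{q0, q1, q2}| = 3.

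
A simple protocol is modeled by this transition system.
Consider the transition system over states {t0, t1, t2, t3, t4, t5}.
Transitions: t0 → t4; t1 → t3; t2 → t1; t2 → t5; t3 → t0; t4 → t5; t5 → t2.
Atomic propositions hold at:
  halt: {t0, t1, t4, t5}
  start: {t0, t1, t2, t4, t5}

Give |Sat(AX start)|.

Sat(AX start) = {s : every successor in {t0, t1, t2, t4, t5}} = {t0, t2, t3, t4, t5}
|Sat(AX start)| = |{t0, t2, t3, t4, t5}| = 5.

5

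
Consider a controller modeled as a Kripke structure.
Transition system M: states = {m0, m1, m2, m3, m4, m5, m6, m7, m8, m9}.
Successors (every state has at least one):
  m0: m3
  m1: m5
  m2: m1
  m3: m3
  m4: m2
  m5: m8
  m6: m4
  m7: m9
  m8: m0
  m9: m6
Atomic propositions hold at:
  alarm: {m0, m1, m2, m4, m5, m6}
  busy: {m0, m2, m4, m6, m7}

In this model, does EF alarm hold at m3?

EF alarm: least fixpoint, start Z0 = {m0, m1, m2, m4, m5, m6}, add states with some successor in Z. Z1 = {m0, m1, m2, m4, m5, m6, m8, m9}; Z2 = {m0, m1, m2, m4, m5, m6, m7, m8, m9}; fixed.
Sat(EF alarm) = {m0, m1, m2, m4, m5, m6, m7, m8, m9}
m3 ∉ Sat(EF alarm) = {m0, m1, m2, m4, m5, m6, m7, m8, m9}, so the formula does not hold at m3.

No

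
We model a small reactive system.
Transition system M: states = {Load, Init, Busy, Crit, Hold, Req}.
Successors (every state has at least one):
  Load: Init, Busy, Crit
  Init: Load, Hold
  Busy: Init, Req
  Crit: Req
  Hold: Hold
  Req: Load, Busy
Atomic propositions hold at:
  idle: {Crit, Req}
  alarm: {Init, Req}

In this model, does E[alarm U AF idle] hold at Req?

AF idle: least fixpoint, start Z0 = {Crit, Req}, add states with every successor in Z. Already a fixed point.
Sat(AF idle) = {Crit, Req}
E[alarm U AF idle]: least fixpoint, start Z0 = Sat(AF idle) = {Crit, Req}, add states in Sat(alarm) with some successor in Z. Already a fixed point.
Sat(E[alarm U AF idle]) = {Crit, Req}
Req ∈ Sat(E[alarm U AF idle]) = {Crit, Req}, so the formula holds at Req.

Yes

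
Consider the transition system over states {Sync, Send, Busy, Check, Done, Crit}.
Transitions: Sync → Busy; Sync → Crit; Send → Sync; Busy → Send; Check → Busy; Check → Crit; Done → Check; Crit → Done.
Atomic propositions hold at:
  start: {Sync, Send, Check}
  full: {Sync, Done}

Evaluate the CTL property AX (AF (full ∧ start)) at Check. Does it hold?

Sat(full ∧ start) = {Sync}
AF (full ∧ start): least fixpoint, start Z0 = {Sync}, add states with every successor in Z. Z1 = {Sync, Send}; Z2 = {Sync, Send, Busy}; fixed.
Sat(AF (full ∧ start)) = {Sync, Send, Busy}
Sat(AX (AF (full ∧ start))) = {s : every successor in {Sync, Send, Busy}} = {Send, Busy}
Check ∉ Sat(AX (AF (full ∧ start))) = {Send, Busy}, so the formula does not hold at Check.

No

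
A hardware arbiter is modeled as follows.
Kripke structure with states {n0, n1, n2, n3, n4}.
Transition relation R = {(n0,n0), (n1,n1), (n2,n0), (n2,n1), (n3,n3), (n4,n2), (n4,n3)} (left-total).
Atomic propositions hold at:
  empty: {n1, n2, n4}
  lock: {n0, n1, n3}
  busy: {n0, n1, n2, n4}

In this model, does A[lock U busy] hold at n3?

A[lock U busy]: least fixpoint, start Z0 = Sat(busy) = {n0, n1, n2, n4}, add states in Sat(lock) with every successor in Z. Already a fixed point.
Sat(A[lock U busy]) = {n0, n1, n2, n4}
n3 ∉ Sat(A[lock U busy]) = {n0, n1, n2, n4}, so the formula does not hold at n3.

No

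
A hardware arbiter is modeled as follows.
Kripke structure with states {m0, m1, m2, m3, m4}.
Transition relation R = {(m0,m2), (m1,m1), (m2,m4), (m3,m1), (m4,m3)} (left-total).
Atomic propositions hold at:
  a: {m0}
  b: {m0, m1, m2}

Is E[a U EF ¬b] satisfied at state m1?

Sat(¬b) = {m3, m4}
EF ¬b: least fixpoint, start Z0 = {m3, m4}, add states with some successor in Z. Z1 = {m2, m3, m4}; Z2 = {m0, m2, m3, m4}; fixed.
Sat(EF ¬b) = {m0, m2, m3, m4}
E[a U EF ¬b]: least fixpoint, start Z0 = Sat(EF ¬b) = {m0, m2, m3, m4}, add states in Sat(a) with some successor in Z. Already a fixed point.
Sat(E[a U EF ¬b]) = {m0, m2, m3, m4}
m1 ∉ Sat(E[a U EF ¬b]) = {m0, m2, m3, m4}, so the formula does not hold at m1.

No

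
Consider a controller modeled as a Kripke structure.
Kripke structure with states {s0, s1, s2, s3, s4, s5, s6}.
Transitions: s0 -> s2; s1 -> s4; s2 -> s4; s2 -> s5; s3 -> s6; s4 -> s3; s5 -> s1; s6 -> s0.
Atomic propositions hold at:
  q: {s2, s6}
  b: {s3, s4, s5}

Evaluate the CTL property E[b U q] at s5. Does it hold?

E[b U q]: least fixpoint, start Z0 = Sat(q) = {s2, s6}, add states in Sat(b) with some successor in Z. Z1 = {s2, s3, s6}; Z2 = {s2, s3, s4, s6}; fixed.
Sat(E[b U q]) = {s2, s3, s4, s6}
s5 ∉ Sat(E[b U q]) = {s2, s3, s4, s6}, so the formula does not hold at s5.

No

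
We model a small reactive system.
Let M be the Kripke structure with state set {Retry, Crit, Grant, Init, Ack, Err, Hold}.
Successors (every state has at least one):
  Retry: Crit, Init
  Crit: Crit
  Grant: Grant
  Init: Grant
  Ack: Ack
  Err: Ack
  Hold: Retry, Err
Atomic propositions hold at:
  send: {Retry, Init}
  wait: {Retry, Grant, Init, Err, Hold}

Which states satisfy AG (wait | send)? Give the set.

{Grant, Init}

Sat(wait | send) = {Retry, Grant, Init, Err, Hold}
AG (wait | send): greatest fixpoint, start Z0 = {Retry, Grant, Init, Err, Hold}, keep only states in Sat with every successor in Z. Z1 = {Grant, Init, Hold}; Z2 = {Grant, Init}; fixed.
Sat(AG (wait | send)) = {Grant, Init}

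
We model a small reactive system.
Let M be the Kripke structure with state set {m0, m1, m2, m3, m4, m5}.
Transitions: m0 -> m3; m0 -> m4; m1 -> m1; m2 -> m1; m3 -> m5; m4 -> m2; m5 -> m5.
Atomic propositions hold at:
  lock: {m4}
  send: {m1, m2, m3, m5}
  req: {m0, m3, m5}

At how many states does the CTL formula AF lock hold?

AF lock: least fixpoint, start Z0 = {m4}, add states with every successor in Z. Already a fixed point.
Sat(AF lock) = {m4}
|Sat(AF lock)| = |{m4}| = 1.

1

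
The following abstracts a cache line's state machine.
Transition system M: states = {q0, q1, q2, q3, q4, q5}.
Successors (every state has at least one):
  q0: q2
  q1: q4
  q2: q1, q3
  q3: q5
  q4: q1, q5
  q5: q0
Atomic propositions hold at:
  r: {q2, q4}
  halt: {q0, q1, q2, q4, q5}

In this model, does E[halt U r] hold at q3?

No

E[halt U r]: least fixpoint, start Z0 = Sat(r) = {q2, q4}, add states in Sat(halt) with some successor in Z. Z1 = {q0, q1, q2, q4}; Z2 = {q0, q1, q2, q4, q5}; fixed.
Sat(E[halt U r]) = {q0, q1, q2, q4, q5}
q3 ∉ Sat(E[halt U r]) = {q0, q1, q2, q4, q5}, so the formula does not hold at q3.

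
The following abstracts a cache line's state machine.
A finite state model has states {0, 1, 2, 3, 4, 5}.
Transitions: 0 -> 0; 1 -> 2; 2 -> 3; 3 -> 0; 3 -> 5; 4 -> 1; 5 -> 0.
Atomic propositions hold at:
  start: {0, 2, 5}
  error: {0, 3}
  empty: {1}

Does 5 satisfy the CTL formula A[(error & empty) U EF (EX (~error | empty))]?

Sat(error & empty) = ∅
Sat(~error) = {1, 2, 4, 5}
Sat(~error | empty) = {1, 2, 4, 5}
Sat(EX (~error | empty)) = {s : some successor in {1, 2, 4, 5}} = {1, 3, 4}
EF (EX (~error | empty)): least fixpoint, start Z0 = {1, 3, 4}, add states with some successor in Z. Z1 = {1, 2, 3, 4}; fixed.
Sat(EF (EX (~error | empty))) = {1, 2, 3, 4}
A[(error & empty) U EF (EX (~error | empty))]: least fixpoint, start Z0 = Sat(EF (EX (~error | empty))) = {1, 2, 3, 4}, add states in Sat(error & empty) with every successor in Z. Already a fixed point.
Sat(A[(error & empty) U EF (EX (~error | empty))]) = {1, 2, 3, 4}
5 ∉ Sat(A[(error & empty) U EF (EX (~error | empty))]) = {1, 2, 3, 4}, so the formula does not hold at 5.

No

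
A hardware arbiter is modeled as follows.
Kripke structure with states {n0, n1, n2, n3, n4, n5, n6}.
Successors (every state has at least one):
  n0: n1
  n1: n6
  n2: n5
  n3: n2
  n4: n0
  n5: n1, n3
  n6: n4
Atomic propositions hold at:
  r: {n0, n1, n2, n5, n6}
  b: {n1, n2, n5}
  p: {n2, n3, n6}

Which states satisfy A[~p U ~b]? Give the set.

{n0, n1, n3, n4, n5, n6}

Sat(~p) = {n0, n1, n4, n5}
Sat(~b) = {n0, n3, n4, n6}
A[~p U ~b]: least fixpoint, start Z0 = Sat(~b) = {n0, n3, n4, n6}, add states in Sat(~p) with every successor in Z. Z1 = {n0, n1, n3, n4, n6}; Z2 = {n0, n1, n3, n4, n5, n6}; fixed.
Sat(A[~p U ~b]) = {n0, n1, n3, n4, n5, n6}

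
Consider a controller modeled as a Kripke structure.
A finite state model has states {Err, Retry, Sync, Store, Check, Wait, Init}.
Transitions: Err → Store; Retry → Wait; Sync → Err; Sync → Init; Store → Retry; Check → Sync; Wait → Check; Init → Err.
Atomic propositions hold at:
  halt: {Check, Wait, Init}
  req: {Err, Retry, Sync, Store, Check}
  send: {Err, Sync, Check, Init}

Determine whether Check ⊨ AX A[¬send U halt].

Sat(¬send) = {Retry, Store, Wait}
A[¬send U halt]: least fixpoint, start Z0 = Sat(halt) = {Check, Wait, Init}, add states in Sat(¬send) with every successor in Z. Z1 = {Retry, Check, Wait, Init}; Z2 = {Retry, Store, Check, Wait, Init}; fixed.
Sat(A[¬send U halt]) = {Retry, Store, Check, Wait, Init}
Sat(AX A[¬send U halt]) = {s : every successor in {Retry, Store, Check, Wait, Init}} = {Err, Retry, Store, Wait}
Check ∉ Sat(AX A[¬send U halt]) = {Err, Retry, Store, Wait}, so the formula does not hold at Check.

No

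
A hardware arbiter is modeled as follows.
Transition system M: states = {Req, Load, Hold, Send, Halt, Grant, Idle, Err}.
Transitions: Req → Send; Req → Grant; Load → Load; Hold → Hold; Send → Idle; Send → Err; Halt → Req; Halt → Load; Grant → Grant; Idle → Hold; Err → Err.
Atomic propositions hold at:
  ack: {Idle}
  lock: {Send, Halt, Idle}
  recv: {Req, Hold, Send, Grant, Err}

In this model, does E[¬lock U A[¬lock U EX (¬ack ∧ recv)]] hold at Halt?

Yes

Sat(¬lock) = {Req, Load, Hold, Grant, Err}
Sat(¬ack) = {Req, Load, Hold, Send, Halt, Grant, Err}
Sat(¬ack ∧ recv) = {Req, Hold, Send, Grant, Err}
Sat(EX (¬ack ∧ recv)) = {s : some successor in {Req, Hold, Send, Grant, Err}} = {Req, Hold, Send, Halt, Grant, Idle, Err}
A[¬lock U EX (¬ack ∧ recv)]: least fixpoint, start Z0 = Sat(EX (¬ack ∧ recv)) = {Req, Hold, Send, Halt, Grant, Idle, Err}, add states in Sat(¬lock) with every successor in Z. Already a fixed point.
Sat(A[¬lock U EX (¬ack ∧ recv)]) = {Req, Hold, Send, Halt, Grant, Idle, Err}
E[¬lock U A[¬lock U EX (¬ack ∧ recv)]]: least fixpoint, start Z0 = Sat(A[¬lock U EX (¬ack ∧ recv)]) = {Req, Hold, Send, Halt, Grant, Idle, Err}, add states in Sat(¬lock) with some successor in Z. Already a fixed point.
Sat(E[¬lock U A[¬lock U EX (¬ack ∧ recv)]]) = {Req, Hold, Send, Halt, Grant, Idle, Err}
Halt ∈ Sat(E[¬lock U A[¬lock U EX (¬ack ∧ recv)]]) = {Req, Hold, Send, Halt, Grant, Idle, Err}, so the formula holds at Halt.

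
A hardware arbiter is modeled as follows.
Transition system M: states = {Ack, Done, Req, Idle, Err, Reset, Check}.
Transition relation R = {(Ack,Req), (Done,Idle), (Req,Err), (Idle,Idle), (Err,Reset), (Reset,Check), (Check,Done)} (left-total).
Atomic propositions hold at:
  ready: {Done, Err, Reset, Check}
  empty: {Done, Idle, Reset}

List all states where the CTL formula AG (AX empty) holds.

{Done, Idle, Check}

Sat(AX empty) = {s : every successor in {Done, Idle, Reset}} = {Done, Idle, Err, Check}
AG (AX empty): greatest fixpoint, start Z0 = {Done, Idle, Err, Check}, keep only states in Sat with every successor in Z. Z1 = {Done, Idle, Check}; fixed.
Sat(AG (AX empty)) = {Done, Idle, Check}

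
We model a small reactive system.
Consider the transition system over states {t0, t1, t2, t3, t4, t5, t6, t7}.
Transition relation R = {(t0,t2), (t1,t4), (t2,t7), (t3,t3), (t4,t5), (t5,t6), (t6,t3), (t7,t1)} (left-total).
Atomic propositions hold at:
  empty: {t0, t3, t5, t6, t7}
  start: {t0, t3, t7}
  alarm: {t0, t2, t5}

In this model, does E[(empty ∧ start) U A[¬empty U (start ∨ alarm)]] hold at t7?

Yes

Sat(empty ∧ start) = {t0, t3, t7}
Sat(¬empty) = {t1, t2, t4}
Sat(start ∨ alarm) = {t0, t2, t3, t5, t7}
A[¬empty U (start ∨ alarm)]: least fixpoint, start Z0 = Sat((start ∨ alarm)) = {t0, t2, t3, t5, t7}, add states in Sat(¬empty) with every successor in Z. Z1 = {t0, t2, t3, t4, t5, t7}; Z2 = {t0, t1, t2, t3, t4, t5, t7}; fixed.
Sat(A[¬empty U (start ∨ alarm)]) = {t0, t1, t2, t3, t4, t5, t7}
E[(empty ∧ start) U A[¬empty U (start ∨ alarm)]]: least fixpoint, start Z0 = Sat(A[¬empty U (start ∨ alarm)]) = {t0, t1, t2, t3, t4, t5, t7}, add states in Sat(empty ∧ start) with some successor in Z. Already a fixed point.
Sat(E[(empty ∧ start) U A[¬empty U (start ∨ alarm)]]) = {t0, t1, t2, t3, t4, t5, t7}
t7 ∈ Sat(E[(empty ∧ start) U A[¬empty U (start ∨ alarm)]]) = {t0, t1, t2, t3, t4, t5, t7}, so the formula holds at t7.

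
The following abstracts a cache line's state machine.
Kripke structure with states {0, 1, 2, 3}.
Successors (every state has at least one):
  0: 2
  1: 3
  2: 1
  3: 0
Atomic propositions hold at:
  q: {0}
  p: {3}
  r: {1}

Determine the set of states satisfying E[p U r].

E[p U r]: least fixpoint, start Z0 = Sat(r) = {1}, add states in Sat(p) with some successor in Z. Already a fixed point.
Sat(E[p U r]) = {1}

{1}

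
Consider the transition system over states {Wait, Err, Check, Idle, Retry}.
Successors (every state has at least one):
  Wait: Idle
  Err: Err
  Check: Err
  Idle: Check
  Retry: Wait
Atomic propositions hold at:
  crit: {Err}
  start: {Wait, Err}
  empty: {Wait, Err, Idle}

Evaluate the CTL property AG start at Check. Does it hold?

AG start: greatest fixpoint, start Z0 = {Wait, Err}, keep only states in Sat with every successor in Z. Z1 = {Err}; fixed.
Sat(AG start) = {Err}
Check ∉ Sat(AG start) = {Err}, so the formula does not hold at Check.

No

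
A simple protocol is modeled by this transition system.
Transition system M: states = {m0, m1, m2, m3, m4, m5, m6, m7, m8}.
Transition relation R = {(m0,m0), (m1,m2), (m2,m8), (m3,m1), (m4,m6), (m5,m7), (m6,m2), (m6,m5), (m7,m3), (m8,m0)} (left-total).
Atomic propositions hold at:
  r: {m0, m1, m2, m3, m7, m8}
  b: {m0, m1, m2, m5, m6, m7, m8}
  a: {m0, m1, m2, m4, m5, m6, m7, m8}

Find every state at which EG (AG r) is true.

AG r: greatest fixpoint, start Z0 = {m0, m1, m2, m3, m7, m8}, keep only states in Sat with every successor in Z. Already a fixed point.
Sat(AG r) = {m0, m1, m2, m3, m7, m8}
EG (AG r): greatest fixpoint, start Z0 = {m0, m1, m2, m3, m7, m8}, keep only states in Sat with some successor in Z. Already a fixed point.
Sat(EG (AG r)) = {m0, m1, m2, m3, m7, m8}

{m0, m1, m2, m3, m7, m8}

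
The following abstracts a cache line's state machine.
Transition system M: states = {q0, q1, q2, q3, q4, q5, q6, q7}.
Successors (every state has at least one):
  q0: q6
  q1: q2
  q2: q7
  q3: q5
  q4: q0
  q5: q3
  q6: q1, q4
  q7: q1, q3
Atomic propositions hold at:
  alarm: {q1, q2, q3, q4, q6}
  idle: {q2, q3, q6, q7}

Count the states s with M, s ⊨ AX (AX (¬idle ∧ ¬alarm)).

1

Sat(¬idle) = {q0, q1, q4, q5}
Sat(¬alarm) = {q0, q5, q7}
Sat(¬idle ∧ ¬alarm) = {q0, q5}
Sat(AX (¬idle ∧ ¬alarm)) = {s : every successor in {q0, q5}} = {q3, q4}
Sat(AX (AX (¬idle ∧ ¬alarm))) = {s : every successor in {q3, q4}} = {q5}
|Sat(AX (AX (¬idle ∧ ¬alarm)))| = |{q5}| = 1.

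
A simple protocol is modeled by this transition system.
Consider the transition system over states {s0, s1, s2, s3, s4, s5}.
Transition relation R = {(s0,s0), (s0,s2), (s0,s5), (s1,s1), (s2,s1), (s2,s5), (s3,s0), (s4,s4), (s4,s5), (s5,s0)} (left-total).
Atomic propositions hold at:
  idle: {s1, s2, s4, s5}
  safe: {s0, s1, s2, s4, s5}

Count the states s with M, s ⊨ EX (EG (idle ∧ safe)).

Sat(idle ∧ safe) = {s1, s2, s4, s5}
EG (idle ∧ safe): greatest fixpoint, start Z0 = {s1, s2, s4, s5}, keep only states in Sat with some successor in Z. Z1 = {s1, s2, s4}; fixed.
Sat(EG (idle ∧ safe)) = {s1, s2, s4}
Sat(EX (EG (idle ∧ safe))) = {s : some successor in {s1, s2, s4}} = {s0, s1, s2, s4}
|Sat(EX (EG (idle ∧ safe)))| = |{s0, s1, s2, s4}| = 4.

4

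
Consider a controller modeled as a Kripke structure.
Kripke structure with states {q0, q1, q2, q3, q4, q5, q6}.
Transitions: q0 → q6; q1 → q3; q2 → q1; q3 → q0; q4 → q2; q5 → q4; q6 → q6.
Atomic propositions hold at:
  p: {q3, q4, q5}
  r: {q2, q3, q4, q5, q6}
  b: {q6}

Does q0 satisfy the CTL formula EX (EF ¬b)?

No

Sat(¬b) = {q0, q1, q2, q3, q4, q5}
EF ¬b: least fixpoint, start Z0 = {q0, q1, q2, q3, q4, q5}, add states with some successor in Z. Already a fixed point.
Sat(EF ¬b) = {q0, q1, q2, q3, q4, q5}
Sat(EX (EF ¬b)) = {s : some successor in {q0, q1, q2, q3, q4, q5}} = {q1, q2, q3, q4, q5}
q0 ∉ Sat(EX (EF ¬b)) = {q1, q2, q3, q4, q5}, so the formula does not hold at q0.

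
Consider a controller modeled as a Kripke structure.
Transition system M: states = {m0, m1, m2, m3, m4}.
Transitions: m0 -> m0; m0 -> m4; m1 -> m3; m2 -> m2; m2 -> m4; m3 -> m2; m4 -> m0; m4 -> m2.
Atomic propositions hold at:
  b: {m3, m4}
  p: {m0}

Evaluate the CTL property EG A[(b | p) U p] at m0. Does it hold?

Sat(b | p) = {m0, m3, m4}
A[(b | p) U p]: least fixpoint, start Z0 = Sat(p) = {m0}, add states in Sat(b | p) with every successor in Z. Already a fixed point.
Sat(A[(b | p) U p]) = {m0}
EG A[(b | p) U p]: greatest fixpoint, start Z0 = {m0}, keep only states in Sat with some successor in Z. Already a fixed point.
Sat(EG A[(b | p) U p]) = {m0}
m0 ∈ Sat(EG A[(b | p) U p]) = {m0}, so the formula holds at m0.

Yes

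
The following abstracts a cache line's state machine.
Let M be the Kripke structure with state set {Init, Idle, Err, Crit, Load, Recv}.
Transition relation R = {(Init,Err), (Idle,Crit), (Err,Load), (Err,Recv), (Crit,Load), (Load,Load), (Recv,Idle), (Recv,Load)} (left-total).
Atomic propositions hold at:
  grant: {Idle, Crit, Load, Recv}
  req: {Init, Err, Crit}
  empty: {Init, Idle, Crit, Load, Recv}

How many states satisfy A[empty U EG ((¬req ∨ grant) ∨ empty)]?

Sat(¬req) = {Idle, Load, Recv}
Sat(¬req ∨ grant) = {Idle, Crit, Load, Recv}
Sat((¬req ∨ grant) ∨ empty) = {Init, Idle, Crit, Load, Recv}
EG ((¬req ∨ grant) ∨ empty): greatest fixpoint, start Z0 = {Init, Idle, Crit, Load, Recv}, keep only states in Sat with some successor in Z. Z1 = {Idle, Crit, Load, Recv}; fixed.
Sat(EG ((¬req ∨ grant) ∨ empty)) = {Idle, Crit, Load, Recv}
A[empty U EG ((¬req ∨ grant) ∨ empty)]: least fixpoint, start Z0 = Sat(EG ((¬req ∨ grant) ∨ empty)) = {Idle, Crit, Load, Recv}, add states in Sat(empty) with every successor in Z. Already a fixed point.
Sat(A[empty U EG ((¬req ∨ grant) ∨ empty)]) = {Idle, Crit, Load, Recv}
|Sat(A[empty U EG ((¬req ∨ grant) ∨ empty)])| = |{Idle, Crit, Load, Recv}| = 4.

4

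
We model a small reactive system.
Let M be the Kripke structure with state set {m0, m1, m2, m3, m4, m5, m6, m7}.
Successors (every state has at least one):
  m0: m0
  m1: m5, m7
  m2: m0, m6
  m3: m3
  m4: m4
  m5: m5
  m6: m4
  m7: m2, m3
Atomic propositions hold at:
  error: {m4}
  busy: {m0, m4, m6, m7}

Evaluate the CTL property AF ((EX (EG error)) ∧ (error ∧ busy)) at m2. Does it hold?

EG error: greatest fixpoint, start Z0 = {m4}, keep only states in Sat with some successor in Z. Already a fixed point.
Sat(EG error) = {m4}
Sat(EX (EG error)) = {s : some successor in {m4}} = {m4, m6}
Sat(error ∧ busy) = {m4}
Sat((EX (EG error)) ∧ (error ∧ busy)) = {m4}
AF ((EX (EG error)) ∧ (error ∧ busy)): least fixpoint, start Z0 = {m4}, add states with every successor in Z. Z1 = {m4, m6}; fixed.
Sat(AF ((EX (EG error)) ∧ (error ∧ busy))) = {m4, m6}
m2 ∉ Sat(AF ((EX (EG error)) ∧ (error ∧ busy))) = {m4, m6}, so the formula does not hold at m2.

No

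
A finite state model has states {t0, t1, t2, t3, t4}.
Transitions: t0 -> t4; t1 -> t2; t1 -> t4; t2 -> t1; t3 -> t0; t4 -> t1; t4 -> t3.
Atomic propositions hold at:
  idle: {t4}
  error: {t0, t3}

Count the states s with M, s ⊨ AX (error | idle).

2

Sat(error | idle) = {t0, t3, t4}
Sat(AX (error | idle)) = {s : every successor in {t0, t3, t4}} = {t0, t3}
|Sat(AX (error | idle))| = |{t0, t3}| = 2.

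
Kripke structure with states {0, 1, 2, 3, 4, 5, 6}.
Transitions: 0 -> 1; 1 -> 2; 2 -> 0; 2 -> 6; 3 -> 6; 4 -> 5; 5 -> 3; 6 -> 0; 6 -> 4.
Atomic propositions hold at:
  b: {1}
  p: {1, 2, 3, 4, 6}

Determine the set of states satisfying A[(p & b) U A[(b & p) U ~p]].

Sat(p & b) = {1}
Sat(b & p) = {1}
Sat(~p) = {0, 5}
A[(b & p) U ~p]: least fixpoint, start Z0 = Sat(~p) = {0, 5}, add states in Sat(b & p) with every successor in Z. Already a fixed point.
Sat(A[(b & p) U ~p]) = {0, 5}
A[(p & b) U A[(b & p) U ~p]]: least fixpoint, start Z0 = Sat(A[(b & p) U ~p]) = {0, 5}, add states in Sat(p & b) with every successor in Z. Already a fixed point.
Sat(A[(p & b) U A[(b & p) U ~p]]) = {0, 5}

{0, 5}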